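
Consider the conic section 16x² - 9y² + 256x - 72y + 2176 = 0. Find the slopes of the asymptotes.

Rearranging, 16(x² + 16x) -9(y² + 8y) = -2176.
16(x + 8)² -9(y + 4)² = -2176 + 1024 - 144 = -1296
Dividing both sides by -1296: (y + 4)²/144 - (x + 8)²/81 = 1
Hyperbola, center (-8, -4), transverse axis vertical; a² = 144, b² = 81.
For a vertical hyperbola the asymptotes have slope ±a/b.
Here that is ±12/9 = ±4/3.

4/3 and -4/3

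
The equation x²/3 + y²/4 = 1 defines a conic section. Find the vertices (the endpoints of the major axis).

(0, -2) and (0, 2)

Center (0, 0). The larger denominator 4 sits under the y-term, so the major axis is vertical; a² = 4, b² = 3.
a = 2. Vertices at (h, k ± a).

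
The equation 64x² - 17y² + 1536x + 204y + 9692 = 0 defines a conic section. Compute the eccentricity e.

Group the x- and y-terms: 64(x² + 24x) -17(y² - 12y) = -9692
Completing the square gives 64(x + 12)² -17(y - 6)² = -9692 + 9216 - 612 = -1088.
Divide through by -1088 to get (y - 6)²/64 - (x + 12)²/17 = 1.
Hyperbola, center (-12, 6), transverse axis vertical; a² = 64, b² = 17.
c² = a² + b² = 81, so c = 9.
e = c/a = 9/8.

e = 9/8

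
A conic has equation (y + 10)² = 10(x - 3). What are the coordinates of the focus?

Vertex (3, -10); 4p = 10 so p = 5/2. Opens right.
Focus is p units from the vertex along the axis: (h + p, k).

(11/2, -10)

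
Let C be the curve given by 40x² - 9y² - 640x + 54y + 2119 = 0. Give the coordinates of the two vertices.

(5, 3) and (11, 3)

Group the x- and y-terms: 40(x² - 16x) -9(y² - 6y) = -2119
Complete the square in x and y: 40(x - 8)² -9(y - 3)² = -2119 + 2560 - 81 = 360
Dividing both sides by 360: (x - 8)²/9 - (y - 3)²/40 = 1
Hyperbola, center (8, 3), transverse axis horizontal; a² = 9, b² = 40.
a = 3. Vertices at (h ± a, k).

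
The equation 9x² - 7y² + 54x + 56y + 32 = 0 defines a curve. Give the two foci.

Group the x- and y-terms: 9(x² + 6x) -7(y² - 8y) = -32
Complete the square: 9(x + 3)² -7(y - 4)² = -32 + 81 - 112 = -63
Divide by -63: (y - 4)²/9 - (x + 3)²/7 = 1
Hyperbola, center (-3, 4), transverse axis vertical; a² = 9, b² = 7.
c² = a² + b² = 9 + 7 = 16, so c = 4.
Foci lie on the vertical axis through the center: (h, k ± c).

(-3, 0) and (-3, 8)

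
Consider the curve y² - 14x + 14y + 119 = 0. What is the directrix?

Only y is squared. Complete the square in y: (y + 7)² = 14(x - 5).
Vertex (5, -7); 4p = 14 so p = 7/2. Opens right.
Directrix is the vertical line x = h − p = 5 − (7/2) = 3/2.

x = 3/2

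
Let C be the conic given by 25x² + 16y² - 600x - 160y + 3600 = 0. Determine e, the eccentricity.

e = 3/5

Collect terms: 25(x² - 24x) + 16(y² - 10y) = -3600
Complete the square: 25(x - 12)² + 16(y - 5)² = -3600 + 3600 + 400 = 400
Divide by 400: (x - 12)²/16 + (y - 5)²/25 = 1
Ellipse, center (12, 5), major axis vertical; a² = 25, b² = 16.
c² = a² - b² = 9, so c = 3.
e = c/a = 3/5.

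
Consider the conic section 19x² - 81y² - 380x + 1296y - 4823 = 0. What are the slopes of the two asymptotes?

Collect terms: 19(x² - 20x) -81(y² - 16y) = 4823
Completing the square gives 19(x - 10)² -81(y - 8)² = 4823 + 1900 - 5184 = 1539.
Divide through by 1539 to get (x - 10)²/81 - (y - 8)²/19 = 1.
Hyperbola, center (10, 8), transverse axis horizontal; a² = 81, b² = 19.
For a horizontal hyperbola the asymptotes have slope ±b/a.
Here that is ±√19/9.

√19/9 and -√19/9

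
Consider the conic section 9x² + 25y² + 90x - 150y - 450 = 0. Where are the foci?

Collect terms: 9(x² + 10x) + 25(y² - 6y) = 450
9(x + 5)² + 25(y - 3)² = 450 + 225 + 225 = 900
Divide through by 900 to get (x + 5)²/100 + (y - 3)²/36 = 1.
Ellipse, center (-5, 3), major axis horizontal; a² = 100, b² = 36.
c² = a² - b² = 100 - 36 = 64, so c = 8.
Foci lie on the horizontal axis through the center: (h ± c, k).

(-13, 3) and (3, 3)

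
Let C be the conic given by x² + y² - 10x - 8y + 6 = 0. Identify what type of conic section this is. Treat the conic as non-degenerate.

No xy term. Coefficients of x² and y² are A = 1, C = 1.
A = C (same sign) ⇒ circle.

circle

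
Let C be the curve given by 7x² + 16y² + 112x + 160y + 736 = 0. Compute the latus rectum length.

7/2

Group: 7(x² + 16x) + 16(y² + 10y) = -736
Complete the square in x and y: 7(x + 8)² + 16(y + 5)² = -736 + 448 + 400 = 112
Dividing both sides by 112: (x + 8)²/16 + (y + 5)²/7 = 1
Ellipse, center (-8, -5), major axis horizontal; a² = 16, b² = 7.
Latus rectum length = 2b²/a = 2·7/4 = 7/2.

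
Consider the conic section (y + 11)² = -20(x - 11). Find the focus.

Vertex (11, -11); 4p = -20 so p = -5. Opens left.
Focus is p units from the vertex along the axis: (h + p, k).

(6, -11)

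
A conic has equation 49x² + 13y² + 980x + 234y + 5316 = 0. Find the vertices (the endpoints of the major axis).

(-10, -16) and (-10, -2)

Group the x- and y-terms: 49(x² + 20x) + 13(y² + 18y) = -5316
Complete the square in x and y: 49(x + 10)² + 13(y + 9)² = -5316 + 4900 + 1053 = 637
Divide by 637: (x + 10)²/13 + (y + 9)²/49 = 1
Ellipse, center (-10, -9), major axis vertical; a² = 49, b² = 13.
a = 7. Vertices at (h, k ± a).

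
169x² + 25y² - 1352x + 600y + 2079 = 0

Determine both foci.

(4, -24) and (4, 0)

Group: 169(x² - 8x) + 25(y² + 24y) = -2079
169(x - 4)² + 25(y + 12)² = -2079 + 2704 + 3600 = 4225
Divide by 4225: (x - 4)²/25 + (y + 12)²/169 = 1
Ellipse, center (4, -12), major axis vertical; a² = 169, b² = 25.
c² = a² - b² = 169 - 25 = 144, so c = 12.
Foci lie on the vertical axis through the center: (h, k ± c).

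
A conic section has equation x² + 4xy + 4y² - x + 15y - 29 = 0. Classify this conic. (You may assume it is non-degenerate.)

A = 1, B = 4, C = 4.
Discriminant B² − 4AC = 4² − 4·1·4 = 0.
B² − 4AC = 0 ⇒ parabola.

parabola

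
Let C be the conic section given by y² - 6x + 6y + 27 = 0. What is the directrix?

Only y is squared. Complete the square in y: (y + 3)² = 6(x - 3).
Vertex (3, -3); 4p = 6 so p = 3/2. Opens right.
Directrix is the vertical line x = h − p = 3 − (3/2) = 3/2.

x = 3/2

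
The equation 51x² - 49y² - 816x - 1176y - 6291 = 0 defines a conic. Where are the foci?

Rearranging, 51(x² - 16x) -49(y² + 24y) = 6291.
Complete the square: 51(x - 8)² -49(y + 12)² = 6291 + 3264 - 7056 = 2499
Divide through by 2499 to get (x - 8)²/49 - (y + 12)²/51 = 1.
Hyperbola, center (8, -12), transverse axis horizontal; a² = 49, b² = 51.
c² = a² + b² = 49 + 51 = 100, so c = 10.
Foci lie on the horizontal axis through the center: (h ± c, k).

(-2, -12) and (18, -12)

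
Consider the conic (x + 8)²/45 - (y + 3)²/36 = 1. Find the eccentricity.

e = 3√5/5

Center (-8, -3). The positive term is the x-term, so the transverse axis is horizontal; a² = 45, b² = 36.
c² = a² + b² = 81, so c = 9.
e = c/a = 9/3√5 = 3√5/5.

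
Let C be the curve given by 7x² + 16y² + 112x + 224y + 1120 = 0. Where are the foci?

(-11, -7) and (-5, -7)

Group: 7(x² + 16x) + 16(y² + 14y) = -1120
Complete the square: 7(x + 8)² + 16(y + 7)² = -1120 + 448 + 784 = 112
Dividing both sides by 112: (x + 8)²/16 + (y + 7)²/7 = 1
Ellipse, center (-8, -7), major axis horizontal; a² = 16, b² = 7.
c² = a² - b² = 16 - 7 = 9, so c = 3.
Foci lie on the horizontal axis through the center: (h ± c, k).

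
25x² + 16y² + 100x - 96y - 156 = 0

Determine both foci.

Rearranging, 25(x² + 4x) + 16(y² - 6y) = 156.
Complete the square in x and y: 25(x + 2)² + 16(y - 3)² = 156 + 100 + 144 = 400
Divide by 400: (x + 2)²/16 + (y - 3)²/25 = 1
Ellipse, center (-2, 3), major axis vertical; a² = 25, b² = 16.
c² = a² - b² = 25 - 16 = 9, so c = 3.
Foci lie on the vertical axis through the center: (h, k ± c).

(-2, 0) and (-2, 6)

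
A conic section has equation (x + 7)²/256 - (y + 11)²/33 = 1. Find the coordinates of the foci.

(-24, -11) and (10, -11)

Center (-7, -11). The positive term is the x-term, so the transverse axis is horizontal; a² = 256, b² = 33.
c² = a² + b² = 256 + 33 = 289, so c = 17.
Foci lie on the horizontal axis through the center: (h ± c, k).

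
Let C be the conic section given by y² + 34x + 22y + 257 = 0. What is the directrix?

x = 9/2

Only y is squared. Complete the square in y: (y + 11)² = -34(x + 4).
Vertex (-4, -11); 4p = -34 so p = -17/2. Opens left.
Directrix is the vertical line x = h − p = -4 − (-17/2) = 9/2.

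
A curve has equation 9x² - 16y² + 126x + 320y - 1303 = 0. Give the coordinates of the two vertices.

Rearranging, 9(x² + 14x) -16(y² - 20y) = 1303.
Completing the square gives 9(x + 7)² -16(y - 10)² = 1303 + 441 - 1600 = 144.
Dividing both sides by 144: (x + 7)²/16 - (y - 10)²/9 = 1
Hyperbola, center (-7, 10), transverse axis horizontal; a² = 16, b² = 9.
a = 4. Vertices at (h ± a, k).

(-11, 10) and (-3, 10)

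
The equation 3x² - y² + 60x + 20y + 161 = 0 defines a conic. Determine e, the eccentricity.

e = 2

Collect terms: 3(x² + 20x) -(y² - 20y) = -161
Complete the square: 3(x + 10)² -(y - 10)² = -161 + 300 - 100 = 39
Divide through by 39 to get (x + 10)²/13 - (y - 10)²/39 = 1.
Hyperbola, center (-10, 10), transverse axis horizontal; a² = 13, b² = 39.
c² = a² + b² = 52, so c = 2√13.
e = c/a = 2√13/√13 = 2.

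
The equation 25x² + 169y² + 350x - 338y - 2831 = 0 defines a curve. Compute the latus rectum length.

50/13

Collect terms: 25(x² + 14x) + 169(y² - 2y) = 2831
Complete the square: 25(x + 7)² + 169(y - 1)² = 2831 + 1225 + 169 = 4225
Dividing both sides by 4225: (x + 7)²/169 + (y - 1)²/25 = 1
Ellipse, center (-7, 1), major axis horizontal; a² = 169, b² = 25.
Latus rectum length = 2b²/a = 2·25/13 = 50/13.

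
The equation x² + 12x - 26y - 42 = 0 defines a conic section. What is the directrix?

y = -19/2

Only x is squared. Complete the square in x: (x + 6)² = 26(y + 3).
Vertex (-6, -3); 4p = 26 so p = 13/2. Opens up.
Directrix is the horizontal line y = k − p = -3 − (13/2) = -19/2.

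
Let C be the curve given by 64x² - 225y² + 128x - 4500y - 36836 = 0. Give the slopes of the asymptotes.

Collect terms: 64(x² + 2x) -225(y² + 20y) = 36836
64(x + 1)² -225(y + 10)² = 36836 + 64 - 22500 = 14400
Dividing both sides by 14400: (x + 1)²/225 - (y + 10)²/64 = 1
Hyperbola, center (-1, -10), transverse axis horizontal; a² = 225, b² = 64.
For a horizontal hyperbola the asymptotes have slope ±b/a.
Here that is ±8/15.

8/15 and -8/15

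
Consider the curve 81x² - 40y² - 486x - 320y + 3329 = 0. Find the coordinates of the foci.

(3, -15) and (3, 7)

Rearranging, 81(x² - 6x) -40(y² + 8y) = -3329.
Completing the square gives 81(x - 3)² -40(y + 4)² = -3329 + 729 - 640 = -3240.
Divide through by -3240 to get (y + 4)²/81 - (x - 3)²/40 = 1.
Hyperbola, center (3, -4), transverse axis vertical; a² = 81, b² = 40.
c² = a² + b² = 81 + 40 = 121, so c = 11.
Foci lie on the vertical axis through the center: (h, k ± c).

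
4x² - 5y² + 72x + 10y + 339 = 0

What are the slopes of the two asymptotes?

Collect terms: 4(x² + 18x) -5(y² - 2y) = -339
Completing the square gives 4(x + 9)² -5(y - 1)² = -339 + 324 - 5 = -20.
Divide through by -20 to get (y - 1)²/4 - (x + 9)²/5 = 1.
Hyperbola, center (-9, 1), transverse axis vertical; a² = 4, b² = 5.
For a vertical hyperbola the asymptotes have slope ±a/b.
Here that is ±2/√5 = ±2√5/5.

2√5/5 and -2√5/5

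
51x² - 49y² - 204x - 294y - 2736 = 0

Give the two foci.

(-8, -3) and (12, -3)

Group the x- and y-terms: 51(x² - 4x) -49(y² + 6y) = 2736
Complete the square: 51(x - 2)² -49(y + 3)² = 2736 + 204 - 441 = 2499
Divide by 2499: (x - 2)²/49 - (y + 3)²/51 = 1
Hyperbola, center (2, -3), transverse axis horizontal; a² = 49, b² = 51.
c² = a² + b² = 49 + 51 = 100, so c = 10.
Foci lie on the horizontal axis through the center: (h ± c, k).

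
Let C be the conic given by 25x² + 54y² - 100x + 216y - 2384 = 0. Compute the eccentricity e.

e = √174/18

Rearranging, 25(x² - 4x) + 54(y² + 4y) = 2384.
Complete the square: 25(x - 2)² + 54(y + 2)² = 2384 + 100 + 216 = 2700
Dividing both sides by 2700: (x - 2)²/108 + (y + 2)²/50 = 1
Ellipse, center (2, -2), major axis horizontal; a² = 108, b² = 50.
c² = a² - b² = 58, so c = √58.
e = c/a = √58/6√3 = √174/18.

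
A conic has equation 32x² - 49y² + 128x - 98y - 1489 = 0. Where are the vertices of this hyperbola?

(-9, -1) and (5, -1)

Group: 32(x² + 4x) -49(y² + 2y) = 1489
Complete the square in x and y: 32(x + 2)² -49(y + 1)² = 1489 + 128 - 49 = 1568
Dividing both sides by 1568: (x + 2)²/49 - (y + 1)²/32 = 1
Hyperbola, center (-2, -1), transverse axis horizontal; a² = 49, b² = 32.
a = 7. Vertices at (h ± a, k).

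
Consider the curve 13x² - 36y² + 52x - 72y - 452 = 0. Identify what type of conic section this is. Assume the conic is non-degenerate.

No xy term. Coefficients of x² and y² are A = 13, C = -36.
A and C have opposite signs ⇒ hyperbola.

hyperbola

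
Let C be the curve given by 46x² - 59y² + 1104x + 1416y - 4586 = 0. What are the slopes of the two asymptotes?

Collect terms: 46(x² + 24x) -59(y² - 24y) = 4586
Complete the square: 46(x + 12)² -59(y - 12)² = 4586 + 6624 - 8496 = 2714
Divide through by 2714 to get (x + 12)²/59 - (y - 12)²/46 = 1.
Hyperbola, center (-12, 12), transverse axis horizontal; a² = 59, b² = 46.
For a horizontal hyperbola the asymptotes have slope ±b/a.
Here that is ±√46/√59 = ±√2714/59.

√2714/59 and -√2714/59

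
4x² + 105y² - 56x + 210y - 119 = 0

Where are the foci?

(7 - √101, -1) and (7 + √101, -1)

Collect terms: 4(x² - 14x) + 105(y² + 2y) = 119
4(x - 7)² + 105(y + 1)² = 119 + 196 + 105 = 420
Dividing both sides by 420: (x - 7)²/105 + (y + 1)²/4 = 1
Ellipse, center (7, -1), major axis horizontal; a² = 105, b² = 4.
c² = a² - b² = 105 - 4 = 101, so c = √101.
Foci lie on the horizontal axis through the center: (h ± c, k).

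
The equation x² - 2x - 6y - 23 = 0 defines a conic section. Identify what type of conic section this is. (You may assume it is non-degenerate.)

parabola

No xy term. Coefficients of x² and y² are A = 1, C = 0.
Exactly one squared variable ⇒ parabola.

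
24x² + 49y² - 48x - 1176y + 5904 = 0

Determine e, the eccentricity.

e = 5/7

Group: 24(x² - 2x) + 49(y² - 24y) = -5904
Complete the square in x and y: 24(x - 1)² + 49(y - 12)² = -5904 + 24 + 7056 = 1176
Divide by 1176: (x - 1)²/49 + (y - 12)²/24 = 1
Ellipse, center (1, 12), major axis horizontal; a² = 49, b² = 24.
c² = a² - b² = 25, so c = 5.
e = c/a = 5/7.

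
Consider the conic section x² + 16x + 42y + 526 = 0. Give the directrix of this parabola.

Only x is squared. Complete the square in x: (x + 8)² = -42(y + 11).
Vertex (-8, -11); 4p = -42 so p = -21/2. Opens down.
Directrix is the horizontal line y = k − p = -11 − (-21/2) = -1/2.

y = -1/2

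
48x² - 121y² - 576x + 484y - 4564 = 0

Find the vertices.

(-5, 2) and (17, 2)

Rearranging, 48(x² - 12x) -121(y² - 4y) = 4564.
Complete the square in x and y: 48(x - 6)² -121(y - 2)² = 4564 + 1728 - 484 = 5808
Divide by 5808: (x - 6)²/121 - (y - 2)²/48 = 1
Hyperbola, center (6, 2), transverse axis horizontal; a² = 121, b² = 48.
a = 11. Vertices at (h ± a, k).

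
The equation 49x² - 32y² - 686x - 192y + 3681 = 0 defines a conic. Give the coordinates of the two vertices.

49(x² - 14x) -32(y² + 6y) = -3681
Completing the square gives 49(x - 7)² -32(y + 3)² = -3681 + 2401 - 288 = -1568.
Divide through by -1568 to get (y + 3)²/49 - (x - 7)²/32 = 1.
Hyperbola, center (7, -3), transverse axis vertical; a² = 49, b² = 32.
a = 7. Vertices at (h, k ± a).

(7, -10) and (7, 4)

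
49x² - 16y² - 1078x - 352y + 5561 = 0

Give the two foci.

Group: 49(x² - 22x) -16(y² + 22y) = -5561
49(x - 11)² -16(y + 11)² = -5561 + 5929 - 1936 = -1568
Divide through by -1568 to get (y + 11)²/98 - (x - 11)²/32 = 1.
Hyperbola, center (11, -11), transverse axis vertical; a² = 98, b² = 32.
c² = a² + b² = 98 + 32 = 130, so c = √130.
Foci lie on the vertical axis through the center: (h, k ± c).

(11, -11 - √130) and (11, -11 + √130)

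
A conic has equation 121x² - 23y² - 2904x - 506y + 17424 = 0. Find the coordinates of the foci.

(12, -23) and (12, 1)

Rearranging, 121(x² - 24x) -23(y² + 22y) = -17424.
121(x - 12)² -23(y + 11)² = -17424 + 17424 - 2783 = -2783
Divide through by -2783 to get (y + 11)²/121 - (x - 12)²/23 = 1.
Hyperbola, center (12, -11), transverse axis vertical; a² = 121, b² = 23.
c² = a² + b² = 121 + 23 = 144, so c = 12.
Foci lie on the vertical axis through the center: (h, k ± c).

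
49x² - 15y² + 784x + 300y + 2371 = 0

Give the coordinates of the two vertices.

Group: 49(x² + 16x) -15(y² - 20y) = -2371
Complete the square: 49(x + 8)² -15(y - 10)² = -2371 + 3136 - 1500 = -735
Divide through by -735 to get (y - 10)²/49 - (x + 8)²/15 = 1.
Hyperbola, center (-8, 10), transverse axis vertical; a² = 49, b² = 15.
a = 7. Vertices at (h, k ± a).

(-8, 3) and (-8, 17)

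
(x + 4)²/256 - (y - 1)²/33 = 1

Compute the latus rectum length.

33/8

Center (-4, 1). The positive term is the x-term, so the transverse axis is horizontal; a² = 256, b² = 33.
Latus rectum length = 2b²/a = 2·33/16 = 33/8.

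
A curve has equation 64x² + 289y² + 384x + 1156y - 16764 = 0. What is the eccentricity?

e = 15/17

Group the x- and y-terms: 64(x² + 6x) + 289(y² + 4y) = 16764
Completing the square gives 64(x + 3)² + 289(y + 2)² = 16764 + 576 + 1156 = 18496.
Divide through by 18496 to get (x + 3)²/289 + (y + 2)²/64 = 1.
Ellipse, center (-3, -2), major axis horizontal; a² = 289, b² = 64.
c² = a² - b² = 225, so c = 15.
e = c/a = 15/17.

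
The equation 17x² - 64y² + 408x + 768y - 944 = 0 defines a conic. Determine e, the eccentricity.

e = 9/8

Group: 17(x² + 24x) -64(y² - 12y) = 944
17(x + 12)² -64(y - 6)² = 944 + 2448 - 2304 = 1088
Divide through by 1088 to get (x + 12)²/64 - (y - 6)²/17 = 1.
Hyperbola, center (-12, 6), transverse axis horizontal; a² = 64, b² = 17.
c² = a² + b² = 81, so c = 9.
e = c/a = 9/8.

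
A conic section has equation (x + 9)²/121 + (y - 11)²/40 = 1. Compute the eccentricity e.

e = 9/11

Center (-9, 11). The larger denominator 121 sits under the x-term, so the major axis is horizontal; a² = 121, b² = 40.
c² = a² - b² = 81, so c = 9.
e = c/a = 9/11.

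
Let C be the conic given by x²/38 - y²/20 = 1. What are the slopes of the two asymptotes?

√190/19 and -√190/19

Center (0, 0). The positive term is the x-term, so the transverse axis is horizontal; a² = 38, b² = 20.
For a horizontal hyperbola the asymptotes have slope ±b/a.
Here that is ±2√5/√38 = ±√190/19.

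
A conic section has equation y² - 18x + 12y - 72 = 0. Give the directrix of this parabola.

x = -21/2

Only y is squared. Complete the square in y: (y + 6)² = 18(x + 6).
Vertex (-6, -6); 4p = 18 so p = 9/2. Opens right.
Directrix is the vertical line x = h − p = -6 − (9/2) = -21/2.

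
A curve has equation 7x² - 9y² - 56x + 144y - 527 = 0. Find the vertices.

7(x² - 8x) -9(y² - 16y) = 527
Complete the square: 7(x - 4)² -9(y - 8)² = 527 + 112 - 576 = 63
Divide by 63: (x - 4)²/9 - (y - 8)²/7 = 1
Hyperbola, center (4, 8), transverse axis horizontal; a² = 9, b² = 7.
a = 3. Vertices at (h ± a, k).

(1, 8) and (7, 8)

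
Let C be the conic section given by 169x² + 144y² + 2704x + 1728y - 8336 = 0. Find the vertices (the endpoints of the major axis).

169(x² + 16x) + 144(y² + 12y) = 8336
Completing the square gives 169(x + 8)² + 144(y + 6)² = 8336 + 10816 + 5184 = 24336.
Dividing both sides by 24336: (x + 8)²/144 + (y + 6)²/169 = 1
Ellipse, center (-8, -6), major axis vertical; a² = 169, b² = 144.
a = 13. Vertices at (h, k ± a).

(-8, -19) and (-8, 7)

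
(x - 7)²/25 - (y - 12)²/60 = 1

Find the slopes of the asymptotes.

2√15/5 and -2√15/5

Center (7, 12). The positive term is the x-term, so the transverse axis is horizontal; a² = 25, b² = 60.
For a horizontal hyperbola the asymptotes have slope ±b/a.
Here that is ±2√15/5.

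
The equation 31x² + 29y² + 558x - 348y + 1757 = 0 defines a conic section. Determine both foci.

(-9, 4) and (-9, 8)

Group the x- and y-terms: 31(x² + 18x) + 29(y² - 12y) = -1757
31(x + 9)² + 29(y - 6)² = -1757 + 2511 + 1044 = 1798
Divide by 1798: (x + 9)²/58 + (y - 6)²/62 = 1
Ellipse, center (-9, 6), major axis vertical; a² = 62, b² = 58.
c² = a² - b² = 62 - 58 = 4, so c = 2.
Foci lie on the vertical axis through the center: (h, k ± c).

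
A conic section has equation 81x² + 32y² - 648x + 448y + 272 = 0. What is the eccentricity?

Rearranging, 81(x² - 8x) + 32(y² + 14y) = -272.
Complete the square in x and y: 81(x - 4)² + 32(y + 7)² = -272 + 1296 + 1568 = 2592
Divide through by 2592 to get (x - 4)²/32 + (y + 7)²/81 = 1.
Ellipse, center (4, -7), major axis vertical; a² = 81, b² = 32.
c² = a² - b² = 49, so c = 7.
e = c/a = 7/9.

e = 7/9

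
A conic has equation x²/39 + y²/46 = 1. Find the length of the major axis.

Center (0, 0). The larger denominator 46 sits under the y-term, so the major axis is vertical; a² = 46, b² = 39.
a² = 46 so a = √46; the major axis has length 2a = 2√46.

2√46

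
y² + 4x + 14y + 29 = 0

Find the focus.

Only y is squared. Complete the square in y: (y + 7)² = -4(x - 5).
Vertex (5, -7); 4p = -4 so p = -1. Opens left.
Focus is p units from the vertex along the axis: (h + p, k).

(4, -7)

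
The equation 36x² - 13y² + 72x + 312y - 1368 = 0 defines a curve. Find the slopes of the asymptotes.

6√13/13 and -6√13/13

Group: 36(x² + 2x) -13(y² - 24y) = 1368
36(x + 1)² -13(y - 12)² = 1368 + 36 - 1872 = -468
Dividing both sides by -468: (y - 12)²/36 - (x + 1)²/13 = 1
Hyperbola, center (-1, 12), transverse axis vertical; a² = 36, b² = 13.
For a vertical hyperbola the asymptotes have slope ±a/b.
Here that is ±6/√13 = ±6√13/13.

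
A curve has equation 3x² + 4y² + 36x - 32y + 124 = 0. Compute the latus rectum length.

6

Group the x- and y-terms: 3(x² + 12x) + 4(y² - 8y) = -124
Complete the square: 3(x + 6)² + 4(y - 4)² = -124 + 108 + 64 = 48
Dividing both sides by 48: (x + 6)²/16 + (y - 4)²/12 = 1
Ellipse, center (-6, 4), major axis horizontal; a² = 16, b² = 12.
Latus rectum length = 2b²/a = 2·12/4 = 6.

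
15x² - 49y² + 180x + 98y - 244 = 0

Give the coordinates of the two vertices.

(-13, 1) and (1, 1)

15(x² + 12x) -49(y² - 2y) = 244
Complete the square in x and y: 15(x + 6)² -49(y - 1)² = 244 + 540 - 49 = 735
Divide by 735: (x + 6)²/49 - (y - 1)²/15 = 1
Hyperbola, center (-6, 1), transverse axis horizontal; a² = 49, b² = 15.
a = 7. Vertices at (h ± a, k).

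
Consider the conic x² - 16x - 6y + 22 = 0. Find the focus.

(8, -11/2)

Only x is squared. Complete the square in x: (x - 8)² = 6(y + 7).
Vertex (8, -7); 4p = 6 so p = 3/2. Opens up.
Focus is p units from the vertex along the axis: (h, k + p).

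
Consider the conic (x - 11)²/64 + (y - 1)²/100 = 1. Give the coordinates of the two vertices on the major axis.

Center (11, 1). The larger denominator 100 sits under the y-term, so the major axis is vertical; a² = 100, b² = 64.
a = 10. Vertices at (h, k ± a).

(11, -9) and (11, 11)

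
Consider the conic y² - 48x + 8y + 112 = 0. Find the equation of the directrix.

Only y is squared. Complete the square in y: (y + 4)² = 48(x - 2).
Vertex (2, -4); 4p = 48 so p = 12. Opens right.
Directrix is the vertical line x = h − p = 2 − (12) = -10.

x = -10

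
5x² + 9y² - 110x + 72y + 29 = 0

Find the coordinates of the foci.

(3, -4) and (19, -4)

Rearranging, 5(x² - 22x) + 9(y² + 8y) = -29.
Complete the square: 5(x - 11)² + 9(y + 4)² = -29 + 605 + 144 = 720
Divide through by 720 to get (x - 11)²/144 + (y + 4)²/80 = 1.
Ellipse, center (11, -4), major axis horizontal; a² = 144, b² = 80.
c² = a² - b² = 144 - 80 = 64, so c = 8.
Foci lie on the horizontal axis through the center: (h ± c, k).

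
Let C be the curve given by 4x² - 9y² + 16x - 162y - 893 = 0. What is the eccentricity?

e = √13/3

Group: 4(x² + 4x) -9(y² + 18y) = 893
4(x + 2)² -9(y + 9)² = 893 + 16 - 729 = 180
Divide through by 180 to get (x + 2)²/45 - (y + 9)²/20 = 1.
Hyperbola, center (-2, -9), transverse axis horizontal; a² = 45, b² = 20.
c² = a² + b² = 65, so c = √65.
e = c/a = √65/3√5 = √13/3.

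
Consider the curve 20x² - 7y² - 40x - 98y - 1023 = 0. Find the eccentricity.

e = 3√21/7

Group: 20(x² - 2x) -7(y² + 14y) = 1023
Completing the square gives 20(x - 1)² -7(y + 7)² = 1023 + 20 - 343 = 700.
Dividing both sides by 700: (x - 1)²/35 - (y + 7)²/100 = 1
Hyperbola, center (1, -7), transverse axis horizontal; a² = 35, b² = 100.
c² = a² + b² = 135, so c = 3√15.
e = c/a = 3√15/√35 = 3√21/7.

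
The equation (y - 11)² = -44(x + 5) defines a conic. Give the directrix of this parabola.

Vertex (-5, 11); 4p = -44 so p = -11. Opens left.
Directrix is the vertical line x = h − p = -5 − (-11) = 6.

x = 6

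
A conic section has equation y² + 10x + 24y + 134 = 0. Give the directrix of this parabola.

x = 7/2

Only y is squared. Complete the square in y: (y + 12)² = -10(x - 1).
Vertex (1, -12); 4p = -10 so p = -5/2. Opens left.
Directrix is the vertical line x = h − p = 1 − (-5/2) = 7/2.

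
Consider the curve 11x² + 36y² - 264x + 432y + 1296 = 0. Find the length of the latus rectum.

Group: 11(x² - 24x) + 36(y² + 12y) = -1296
Completing the square gives 11(x - 12)² + 36(y + 6)² = -1296 + 1584 + 1296 = 1584.
Dividing both sides by 1584: (x - 12)²/144 + (y + 6)²/44 = 1
Ellipse, center (12, -6), major axis horizontal; a² = 144, b² = 44.
Latus rectum length = 2b²/a = 2·44/12 = 22/3.

22/3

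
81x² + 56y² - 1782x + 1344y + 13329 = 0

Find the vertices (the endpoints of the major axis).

Group the x- and y-terms: 81(x² - 22x) + 56(y² + 24y) = -13329
Complete the square: 81(x - 11)² + 56(y + 12)² = -13329 + 9801 + 8064 = 4536
Divide by 4536: (x - 11)²/56 + (y + 12)²/81 = 1
Ellipse, center (11, -12), major axis vertical; a² = 81, b² = 56.
a = 9. Vertices at (h, k ± a).

(11, -21) and (11, -3)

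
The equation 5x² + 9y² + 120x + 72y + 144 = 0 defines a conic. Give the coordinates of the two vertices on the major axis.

(-24, -4) and (0, -4)

Group: 5(x² + 24x) + 9(y² + 8y) = -144
5(x + 12)² + 9(y + 4)² = -144 + 720 + 144 = 720
Divide by 720: (x + 12)²/144 + (y + 4)²/80 = 1
Ellipse, center (-12, -4), major axis horizontal; a² = 144, b² = 80.
a = 12. Vertices at (h ± a, k).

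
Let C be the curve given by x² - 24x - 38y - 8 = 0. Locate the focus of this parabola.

(12, 11/2)

Only x is squared. Complete the square in x: (x - 12)² = 38(y + 4).
Vertex (12, -4); 4p = 38 so p = 19/2. Opens up.
Focus is p units from the vertex along the axis: (h, k + p).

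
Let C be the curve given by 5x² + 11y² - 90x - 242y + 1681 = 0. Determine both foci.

5(x² - 18x) + 11(y² - 22y) = -1681
Complete the square: 5(x - 9)² + 11(y - 11)² = -1681 + 405 + 1331 = 55
Divide through by 55 to get (x - 9)²/11 + (y - 11)²/5 = 1.
Ellipse, center (9, 11), major axis horizontal; a² = 11, b² = 5.
c² = a² - b² = 11 - 5 = 6, so c = √6.
Foci lie on the horizontal axis through the center: (h ± c, k).

(9 - √6, 11) and (9 + √6, 11)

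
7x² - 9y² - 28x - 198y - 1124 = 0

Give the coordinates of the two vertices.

(-1, -11) and (5, -11)

7(x² - 4x) -9(y² + 22y) = 1124
Completing the square gives 7(x - 2)² -9(y + 11)² = 1124 + 28 - 1089 = 63.
Dividing both sides by 63: (x - 2)²/9 - (y + 11)²/7 = 1
Hyperbola, center (2, -11), transverse axis horizontal; a² = 9, b² = 7.
a = 3. Vertices at (h ± a, k).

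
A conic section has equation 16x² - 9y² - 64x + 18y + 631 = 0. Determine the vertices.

(2, -7) and (2, 9)

Group the x- and y-terms: 16(x² - 4x) -9(y² - 2y) = -631
Completing the square gives 16(x - 2)² -9(y - 1)² = -631 + 64 - 9 = -576.
Divide through by -576 to get (y - 1)²/64 - (x - 2)²/36 = 1.
Hyperbola, center (2, 1), transverse axis vertical; a² = 64, b² = 36.
a = 8. Vertices at (h, k ± a).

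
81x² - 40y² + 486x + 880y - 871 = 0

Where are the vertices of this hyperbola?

(-3, 2) and (-3, 20)

81(x² + 6x) -40(y² - 22y) = 871
Complete the square: 81(x + 3)² -40(y - 11)² = 871 + 729 - 4840 = -3240
Divide by -3240: (y - 11)²/81 - (x + 3)²/40 = 1
Hyperbola, center (-3, 11), transverse axis vertical; a² = 81, b² = 40.
a = 9. Vertices at (h, k ± a).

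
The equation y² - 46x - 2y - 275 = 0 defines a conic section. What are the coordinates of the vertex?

Only y is squared. Complete the square in y: (y - 1)² = 46(x + 6).
Vertex (-6, 1); 4p = 46 so p = 23/2. Opens right.

(-6, 1)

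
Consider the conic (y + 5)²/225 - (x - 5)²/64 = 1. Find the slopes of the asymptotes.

15/8 and -15/8

Center (5, -5). The positive term is the y-term, so the transverse axis is vertical; a² = 225, b² = 64.
For a vertical hyperbola the asymptotes have slope ±a/b.
Here that is ±15/8.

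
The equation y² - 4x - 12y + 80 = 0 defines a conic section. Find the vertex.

Only y is squared. Complete the square in y: (y - 6)² = 4(x - 11).
Vertex (11, 6); 4p = 4 so p = 1. Opens right.

(11, 6)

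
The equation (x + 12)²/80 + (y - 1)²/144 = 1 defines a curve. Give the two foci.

Center (-12, 1). The larger denominator 144 sits under the y-term, so the major axis is vertical; a² = 144, b² = 80.
c² = a² - b² = 144 - 80 = 64, so c = 8.
Foci lie on the vertical axis through the center: (h, k ± c).

(-12, -7) and (-12, 9)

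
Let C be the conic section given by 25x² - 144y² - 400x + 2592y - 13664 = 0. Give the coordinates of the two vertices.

25(x² - 16x) -144(y² - 18y) = 13664
Completing the square gives 25(x - 8)² -144(y - 9)² = 13664 + 1600 - 11664 = 3600.
Dividing both sides by 3600: (x - 8)²/144 - (y - 9)²/25 = 1
Hyperbola, center (8, 9), transverse axis horizontal; a² = 144, b² = 25.
a = 12. Vertices at (h ± a, k).

(-4, 9) and (20, 9)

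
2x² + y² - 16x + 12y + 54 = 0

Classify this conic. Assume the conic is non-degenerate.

ellipse

No xy term. Coefficients of x² and y² are A = 2, C = 1.
A and C have the same sign but A ≠ C ⇒ ellipse.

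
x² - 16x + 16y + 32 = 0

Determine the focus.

(8, -2)

Only x is squared. Complete the square in x: (x - 8)² = -16(y - 2).
Vertex (8, 2); 4p = -16 so p = -4. Opens down.
Focus is p units from the vertex along the axis: (h, k + p).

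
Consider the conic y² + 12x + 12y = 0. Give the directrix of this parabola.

x = 6

Only y is squared. Complete the square in y: (y + 6)² = -12(x - 3).
Vertex (3, -6); 4p = -12 so p = -3. Opens left.
Directrix is the vertical line x = h − p = 3 − (-3) = 6.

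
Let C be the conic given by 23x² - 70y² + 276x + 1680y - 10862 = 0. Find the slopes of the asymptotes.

√1610/70 and -√1610/70

Group: 23(x² + 12x) -70(y² - 24y) = 10862
23(x + 6)² -70(y - 12)² = 10862 + 828 - 10080 = 1610
Dividing both sides by 1610: (x + 6)²/70 - (y - 12)²/23 = 1
Hyperbola, center (-6, 12), transverse axis horizontal; a² = 70, b² = 23.
For a horizontal hyperbola the asymptotes have slope ±b/a.
Here that is ±√23/√70 = ±√1610/70.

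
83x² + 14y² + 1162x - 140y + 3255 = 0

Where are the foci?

(-7, 5 - √69) and (-7, 5 + √69)

Group: 83(x² + 14x) + 14(y² - 10y) = -3255
Complete the square: 83(x + 7)² + 14(y - 5)² = -3255 + 4067 + 350 = 1162
Divide by 1162: (x + 7)²/14 + (y - 5)²/83 = 1
Ellipse, center (-7, 5), major axis vertical; a² = 83, b² = 14.
c² = a² - b² = 83 - 14 = 69, so c = √69.
Foci lie on the vertical axis through the center: (h, k ± c).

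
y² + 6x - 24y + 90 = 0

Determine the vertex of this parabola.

Only y is squared. Complete the square in y: (y - 12)² = -6(x - 9).
Vertex (9, 12); 4p = -6 so p = -3/2. Opens left.

(9, 12)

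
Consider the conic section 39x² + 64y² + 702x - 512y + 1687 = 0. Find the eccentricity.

Rearranging, 39(x² + 18x) + 64(y² - 8y) = -1687.
Complete the square in x and y: 39(x + 9)² + 64(y - 4)² = -1687 + 3159 + 1024 = 2496
Divide through by 2496 to get (x + 9)²/64 + (y - 4)²/39 = 1.
Ellipse, center (-9, 4), major axis horizontal; a² = 64, b² = 39.
c² = a² - b² = 25, so c = 5.
e = c/a = 5/8.

e = 5/8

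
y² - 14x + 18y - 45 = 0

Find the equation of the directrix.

Only y is squared. Complete the square in y: (y + 9)² = 14(x + 9).
Vertex (-9, -9); 4p = 14 so p = 7/2. Opens right.
Directrix is the vertical line x = h − p = -9 − (7/2) = -25/2.

x = -25/2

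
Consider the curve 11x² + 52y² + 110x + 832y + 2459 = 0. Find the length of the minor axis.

Rearranging, 11(x² + 10x) + 52(y² + 16y) = -2459.
Complete the square: 11(x + 5)² + 52(y + 8)² = -2459 + 275 + 3328 = 1144
Divide by 1144: (x + 5)²/104 + (y + 8)²/22 = 1
Ellipse, center (-5, -8), major axis horizontal; a² = 104, b² = 22.
b² = 22 so b = √22; the minor axis has length 2b = 2√22.

2√22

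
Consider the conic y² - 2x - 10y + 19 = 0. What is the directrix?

x = -7/2

Only y is squared. Complete the square in y: (y - 5)² = 2(x + 3).
Vertex (-3, 5); 4p = 2 so p = 1/2. Opens right.
Directrix is the vertical line x = h − p = -3 − (1/2) = -7/2.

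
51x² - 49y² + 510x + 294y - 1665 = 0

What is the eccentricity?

51(x² + 10x) -49(y² - 6y) = 1665
Complete the square: 51(x + 5)² -49(y - 3)² = 1665 + 1275 - 441 = 2499
Divide through by 2499 to get (x + 5)²/49 - (y - 3)²/51 = 1.
Hyperbola, center (-5, 3), transverse axis horizontal; a² = 49, b² = 51.
c² = a² + b² = 100, so c = 10.
e = c/a = 10/7.

e = 10/7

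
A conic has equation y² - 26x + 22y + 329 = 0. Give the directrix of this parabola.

x = 3/2

Only y is squared. Complete the square in y: (y + 11)² = 26(x - 8).
Vertex (8, -11); 4p = 26 so p = 13/2. Opens right.
Directrix is the vertical line x = h − p = 8 − (13/2) = 3/2.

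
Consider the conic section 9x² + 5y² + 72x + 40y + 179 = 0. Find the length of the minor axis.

2√5

9(x² + 8x) + 5(y² + 8y) = -179
Completing the square gives 9(x + 4)² + 5(y + 4)² = -179 + 144 + 80 = 45.
Dividing both sides by 45: (x + 4)²/5 + (y + 4)²/9 = 1
Ellipse, center (-4, -4), major axis vertical; a² = 9, b² = 5.
b² = 5 so b = √5; the minor axis has length 2b = 2√5.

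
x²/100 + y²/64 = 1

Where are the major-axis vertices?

(-10, 0) and (10, 0)

Center (0, 0). The larger denominator 100 sits under the x-term, so the major axis is horizontal; a² = 100, b² = 64.
a = 10. Vertices at (h ± a, k).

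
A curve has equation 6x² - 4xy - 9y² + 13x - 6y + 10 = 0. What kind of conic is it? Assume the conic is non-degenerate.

hyperbola

A = 6, B = -4, C = -9.
Discriminant B² − 4AC = (-4)² − 4·6·(-9) = 232.
B² − 4AC > 0 ⇒ hyperbola.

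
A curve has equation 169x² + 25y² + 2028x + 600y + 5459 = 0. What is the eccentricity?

Collect terms: 169(x² + 12x) + 25(y² + 24y) = -5459
Complete the square: 169(x + 6)² + 25(y + 12)² = -5459 + 6084 + 3600 = 4225
Divide by 4225: (x + 6)²/25 + (y + 12)²/169 = 1
Ellipse, center (-6, -12), major axis vertical; a² = 169, b² = 25.
c² = a² - b² = 144, so c = 12.
e = c/a = 12/13.

e = 12/13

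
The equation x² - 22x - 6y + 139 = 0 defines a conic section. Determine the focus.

(11, 9/2)

Only x is squared. Complete the square in x: (x - 11)² = 6(y - 3).
Vertex (11, 3); 4p = 6 so p = 3/2. Opens up.
Focus is p units from the vertex along the axis: (h, k + p).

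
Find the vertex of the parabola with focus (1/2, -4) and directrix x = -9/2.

The vertex is the midpoint between the focus and the directrix along the axis of symmetry.
Axis is horizontal (directrix is vertical). Vertex x-coordinate = (1/2 + (-9/2))/2 = -2; y-coordinate = -4.

(-2, -4)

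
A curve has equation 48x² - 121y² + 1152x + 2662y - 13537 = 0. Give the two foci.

48(x² + 24x) -121(y² - 22y) = 13537
Completing the square gives 48(x + 12)² -121(y - 11)² = 13537 + 6912 - 14641 = 5808.
Divide through by 5808 to get (x + 12)²/121 - (y - 11)²/48 = 1.
Hyperbola, center (-12, 11), transverse axis horizontal; a² = 121, b² = 48.
c² = a² + b² = 121 + 48 = 169, so c = 13.
Foci lie on the horizontal axis through the center: (h ± c, k).

(-25, 11) and (1, 11)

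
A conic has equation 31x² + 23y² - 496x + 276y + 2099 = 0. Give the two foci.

(8, -6 - 2√2) and (8, -6 + 2√2)

Rearranging, 31(x² - 16x) + 23(y² + 12y) = -2099.
Completing the square gives 31(x - 8)² + 23(y + 6)² = -2099 + 1984 + 828 = 713.
Divide through by 713 to get (x - 8)²/23 + (y + 6)²/31 = 1.
Ellipse, center (8, -6), major axis vertical; a² = 31, b² = 23.
c² = a² - b² = 31 - 23 = 8, so c = 2√2.
Foci lie on the vertical axis through the center: (h, k ± c).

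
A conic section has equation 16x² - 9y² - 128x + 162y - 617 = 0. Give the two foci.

(-1, 9) and (9, 9)

Group: 16(x² - 8x) -9(y² - 18y) = 617
Complete the square: 16(x - 4)² -9(y - 9)² = 617 + 256 - 729 = 144
Divide by 144: (x - 4)²/9 - (y - 9)²/16 = 1
Hyperbola, center (4, 9), transverse axis horizontal; a² = 9, b² = 16.
c² = a² + b² = 9 + 16 = 25, so c = 5.
Foci lie on the horizontal axis through the center: (h ± c, k).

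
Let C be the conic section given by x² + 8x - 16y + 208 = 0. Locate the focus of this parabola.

(-4, 16)

Only x is squared. Complete the square in x: (x + 4)² = 16(y - 12).
Vertex (-4, 12); 4p = 16 so p = 4. Opens up.
Focus is p units from the vertex along the axis: (h, k + p).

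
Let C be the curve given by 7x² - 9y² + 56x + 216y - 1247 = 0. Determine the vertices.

(-7, 12) and (-1, 12)

7(x² + 8x) -9(y² - 24y) = 1247
Complete the square in x and y: 7(x + 4)² -9(y - 12)² = 1247 + 112 - 1296 = 63
Divide by 63: (x + 4)²/9 - (y - 12)²/7 = 1
Hyperbola, center (-4, 12), transverse axis horizontal; a² = 9, b² = 7.
a = 3. Vertices at (h ± a, k).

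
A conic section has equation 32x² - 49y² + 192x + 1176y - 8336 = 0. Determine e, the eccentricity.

Rearranging, 32(x² + 6x) -49(y² - 24y) = 8336.
Complete the square in x and y: 32(x + 3)² -49(y - 12)² = 8336 + 288 - 7056 = 1568
Divide through by 1568 to get (x + 3)²/49 - (y - 12)²/32 = 1.
Hyperbola, center (-3, 12), transverse axis horizontal; a² = 49, b² = 32.
c² = a² + b² = 81, so c = 9.
e = c/a = 9/7.

e = 9/7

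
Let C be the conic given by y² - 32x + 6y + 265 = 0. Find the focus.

Only y is squared. Complete the square in y: (y + 3)² = 32(x - 8).
Vertex (8, -3); 4p = 32 so p = 8. Opens right.
Focus is p units from the vertex along the axis: (h + p, k).

(16, -3)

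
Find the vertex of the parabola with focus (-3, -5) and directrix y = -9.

The vertex is the midpoint between the focus and the directrix along the axis of symmetry.
Axis is vertical (directrix is horizontal). Vertex y-coordinate = (-5 + (-9))/2 = -7; x-coordinate = -3.

(-3, -7)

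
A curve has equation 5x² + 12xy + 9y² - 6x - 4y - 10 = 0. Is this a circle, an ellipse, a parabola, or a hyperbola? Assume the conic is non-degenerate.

ellipse

A = 5, B = 12, C = 9.
Discriminant B² − 4AC = 12² − 4·5·9 = -36.
B² − 4AC < 0 ⇒ ellipse.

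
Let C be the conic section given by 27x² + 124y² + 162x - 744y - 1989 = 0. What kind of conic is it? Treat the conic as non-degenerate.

No xy term. Coefficients of x² and y² are A = 27, C = 124.
A and C have the same sign but A ≠ C ⇒ ellipse.

ellipse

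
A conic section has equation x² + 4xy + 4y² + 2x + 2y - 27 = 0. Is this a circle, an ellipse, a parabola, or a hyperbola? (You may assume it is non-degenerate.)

parabola

A = 1, B = 4, C = 4.
Discriminant B² − 4AC = 4² − 4·1·4 = 0.
B² − 4AC = 0 ⇒ parabola.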